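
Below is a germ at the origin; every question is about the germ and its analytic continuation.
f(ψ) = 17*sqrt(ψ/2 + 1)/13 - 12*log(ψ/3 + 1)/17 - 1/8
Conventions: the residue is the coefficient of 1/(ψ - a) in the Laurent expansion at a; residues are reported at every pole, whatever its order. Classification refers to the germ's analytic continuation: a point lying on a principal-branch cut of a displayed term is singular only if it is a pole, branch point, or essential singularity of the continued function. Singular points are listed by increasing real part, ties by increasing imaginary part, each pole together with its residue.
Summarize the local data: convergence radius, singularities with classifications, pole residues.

Radius of convergence at 0: 2.
At -3: a logarithmic branch point.
At -2: an algebraic (square-root) branch point.

Branch term (17/13)*sqrt(1 - ψ/(-2)): its argument vanishes at ψ = -2, a square-root branch point, modulus 2.
Branch term (-12/17)*log(1 - ψ/(-3)): its argument vanishes at ψ = -3, a logarithmic branch point, modulus 3.
The radius of convergence is the smallest modulus among the singular points: 2.
List the singular points by increasing real part (a conjugate pair: the negative imaginary part first).


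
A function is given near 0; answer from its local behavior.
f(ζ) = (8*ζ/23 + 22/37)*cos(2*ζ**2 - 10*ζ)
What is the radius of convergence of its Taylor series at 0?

The factor cos(2*ζ**2 - 10*ζ) is entire and contributes no finite singular point.
The polynomial part has no poles.
No finite singular points: the Taylor series at 0 converges everywhere.

The radius of convergence is infinite.


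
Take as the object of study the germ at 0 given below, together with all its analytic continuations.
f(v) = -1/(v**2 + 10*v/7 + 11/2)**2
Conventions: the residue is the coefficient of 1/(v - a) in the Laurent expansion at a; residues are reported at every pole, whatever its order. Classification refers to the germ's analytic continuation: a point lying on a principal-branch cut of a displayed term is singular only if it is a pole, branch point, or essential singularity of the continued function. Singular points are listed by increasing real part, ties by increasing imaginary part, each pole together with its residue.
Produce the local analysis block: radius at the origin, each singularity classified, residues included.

Radius of convergence at 0: (1/2)*sqrt(22).
At (-5/7) - ((1/14)*sqrt(978))*i: a pole of order 2; residue -((343/478242)*sqrt(978))*i.
At (-5/7) + ((1/14)*sqrt(978))*i: a pole of order 2; residue ((343/478242)*sqrt(978))*i.

Denominator factor (v**2 + 10*v/7 + 11/2)^2: discriminant -978/49, complex-conjugate roots (-5/7) + ((1/14)*sqrt(978))*i and (-5/7) - ((1/14)*sqrt(978))*i; poles of order 2, moduli (1/2)*sqrt(22) and (1/2)*sqrt(22).
The radius of convergence is the smallest modulus among the singular points: (1/2)*sqrt(22).
The factor v**2 + 10*v/7 + 11/2 splits as (v - a)(v - a') with a = (-5/7) - ((1/14)*sqrt(978))*i, a' = (-5/7) + ((1/14)*sqrt(978))*i. At the order-2 pole a set g(v) = (v - a)^2*f(v) = [-1] / (v - a')^2.
Order-2 pole: residue = g'(a); g'((-5/7) - ((1/14)*sqrt(978))*i) = -((343/478242)*sqrt(978))*i, so the residue is -((343/478242)*sqrt(978))*i.
The factor v**2 + 10*v/7 + 11/2 splits as (v - a)(v - a') with a = (-5/7) + ((1/14)*sqrt(978))*i, a' = (-5/7) - ((1/14)*sqrt(978))*i. At the order-2 pole a set g(v) = (v - a)^2*f(v) = [-1] / (v - a')^2.
Order-2 pole: residue = g'(a); g'((-5/7) + ((1/14)*sqrt(978))*i) = ((343/478242)*sqrt(978))*i, so the residue is ((343/478242)*sqrt(978))*i.
List the singular points by increasing real part (a conjugate pair: the negative imaginary part first).


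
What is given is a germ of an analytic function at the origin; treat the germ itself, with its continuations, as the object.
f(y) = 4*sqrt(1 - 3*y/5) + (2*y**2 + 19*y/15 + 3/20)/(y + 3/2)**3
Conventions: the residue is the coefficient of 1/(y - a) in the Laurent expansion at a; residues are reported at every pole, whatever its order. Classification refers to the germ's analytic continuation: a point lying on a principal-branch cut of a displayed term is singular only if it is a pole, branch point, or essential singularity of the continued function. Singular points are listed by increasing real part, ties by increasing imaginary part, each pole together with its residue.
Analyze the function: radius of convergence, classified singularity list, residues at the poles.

Radius of convergence at 0: 3/2.
At -3/2: a pole of order 3; residue 2.
At 5/3: an algebraic (square-root) branch point.

Denominator factor (y + 3/2)^3: pole of order 3 at -3/2, modulus 3/2.
Branch term (4)*sqrt(1 - y/(5/3)): its argument vanishes at y = 5/3, a square-root branch point, modulus 5/3.
The radius of convergence is the smallest modulus among the singular points: 3/2.
The branch term is analytic at -3/2 and contributes nothing to the residue; only the rational part matters.
At the order-3 pole -3/2 set g(y) = (y - (-3/2))^3*(rational part) = 2*y**2 + 19*y/15 + 3/20.
Order-3 pole: residue = g''(a)/2; g''(-3/2) = 4, so the residue is 2.
List the singular points by increasing real part (a conjugate pair: the negative imaginary part first).


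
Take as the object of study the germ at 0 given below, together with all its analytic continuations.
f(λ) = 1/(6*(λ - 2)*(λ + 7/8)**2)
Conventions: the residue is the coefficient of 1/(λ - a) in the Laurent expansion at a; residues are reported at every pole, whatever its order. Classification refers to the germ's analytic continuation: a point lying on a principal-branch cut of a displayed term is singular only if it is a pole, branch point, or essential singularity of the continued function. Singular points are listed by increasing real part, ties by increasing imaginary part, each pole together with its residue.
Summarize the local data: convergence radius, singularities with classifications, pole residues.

Denominator factor (λ - 2): pole of order 1 at 2, modulus 2.
Denominator factor (λ + 7/8)^2: pole of order 2 at -7/8, modulus 7/8.
The radius of convergence is the smallest modulus among the singular points: 7/8.
At the order-2 pole -7/8 set g(λ) = (λ - (-7/8))^2*f(λ) = 1/(6*(λ - 2)).
Order-2 pole: residue = g'(a); g'(-7/8) = -32/1587, so the residue is -32/1587.
At the order-1 pole 2 set g(λ) = (λ - (2))*f(λ) = 1/(6*(λ + 7/8)**2).
Simple pole: residue = g(a) at a = 2, which is 32/1587.
List the singular points by increasing real part (a conjugate pair: the negative imaginary part first).

Radius of convergence at 0: 7/8.
At -7/8: a pole of order 2; residue -32/1587.
At 2: a pole of order 1; residue 32/1587.


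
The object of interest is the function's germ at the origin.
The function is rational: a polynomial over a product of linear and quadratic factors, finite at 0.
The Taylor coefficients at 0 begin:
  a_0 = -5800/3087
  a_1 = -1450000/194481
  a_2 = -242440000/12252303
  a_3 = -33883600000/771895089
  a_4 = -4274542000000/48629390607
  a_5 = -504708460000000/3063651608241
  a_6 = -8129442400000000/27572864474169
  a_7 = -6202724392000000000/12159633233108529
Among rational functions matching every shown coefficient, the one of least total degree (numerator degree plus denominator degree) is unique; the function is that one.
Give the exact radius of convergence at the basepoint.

No rational of total degree below 3 reproduces all 8 coefficients; solving the [0/3] Pade equations on them gives f(ν) = 29/(35*(ν - 9/10)*(ν - 7/10)**2), whose expansion matches every shown term.
Denominator factor (ν - 9/10): pole of order 1 at 9/10, modulus 9/10.
Denominator factor (ν - 7/10)^2: pole of order 2 at 7/10, modulus 7/10.
The radius of convergence is the smallest modulus among the singular points: 7/10.

The radius of convergence is 7/10.


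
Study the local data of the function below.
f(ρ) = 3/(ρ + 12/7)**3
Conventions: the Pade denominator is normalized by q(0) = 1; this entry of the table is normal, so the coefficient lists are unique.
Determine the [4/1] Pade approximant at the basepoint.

The Pade approximant has numerator coefficients [343/576, -2401/4320, 16807/46080, -117649/622080, 823543/11943936]; denominator coefficients [1, 49/60].

Taylor coefficients needed (expand at 0): a_0 = 343/576, a_1 = -2401/2304, a_2 = 16807/13824, a_3 = -588245/497664, a_4 = 4117715/3981312, a_5 = -40353607/47775744.
Write the denominator as Q(ρ) = 1 + q1*ρ. Requiring Q*f - P = O(ρ^6) with deg P <= 4 kills the coefficients of ρ^5..ρ^5 in Q*f:
  ρ^5: a_5 + q1*a_4 = 0, i.e. -40353607/47775744 + (4117715/3981312)*q1 = 0.
Solving this linear system: q1 = 49/60.
The numerator is Q*f truncated at degree 4: P0 = a_0 = 343/576; P1 = a_1 + q1*a_0 = -2401/4320; P2 = a_2 + q1*a_1 = 16807/46080; P3 = a_3 + q1*a_2 = -117649/622080; P4 = a_4 + q1*a_3 = 823543/11943936.


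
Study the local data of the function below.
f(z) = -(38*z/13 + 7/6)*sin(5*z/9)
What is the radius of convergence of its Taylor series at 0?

The radius of convergence is infinite.

The factor -sin(5*z/9) is entire and contributes no finite singular point.
The polynomial part has no poles.
No finite singular points: the Taylor series at 0 converges everywhere.


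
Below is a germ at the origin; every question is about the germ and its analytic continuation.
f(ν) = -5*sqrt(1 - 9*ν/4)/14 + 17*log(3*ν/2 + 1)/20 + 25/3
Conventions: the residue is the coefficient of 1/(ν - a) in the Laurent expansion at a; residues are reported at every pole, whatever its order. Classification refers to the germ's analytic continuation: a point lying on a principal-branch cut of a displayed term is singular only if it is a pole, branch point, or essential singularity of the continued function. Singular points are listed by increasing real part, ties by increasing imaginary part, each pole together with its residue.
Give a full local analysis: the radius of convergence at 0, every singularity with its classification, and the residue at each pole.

Radius of convergence at 0: 4/9.
At -2/3: a logarithmic branch point.
At 4/9: an algebraic (square-root) branch point.

Branch term (17/20)*log(1 - ν/(-2/3)): its argument vanishes at ν = -2/3, a logarithmic branch point, modulus 2/3.
Branch term (-5/14)*sqrt(1 - ν/(4/9)): its argument vanishes at ν = 4/9, a square-root branch point, modulus 4/9.
The radius of convergence is the smallest modulus among the singular points: 4/9.
List the singular points by increasing real part (a conjugate pair: the negative imaginary part first).


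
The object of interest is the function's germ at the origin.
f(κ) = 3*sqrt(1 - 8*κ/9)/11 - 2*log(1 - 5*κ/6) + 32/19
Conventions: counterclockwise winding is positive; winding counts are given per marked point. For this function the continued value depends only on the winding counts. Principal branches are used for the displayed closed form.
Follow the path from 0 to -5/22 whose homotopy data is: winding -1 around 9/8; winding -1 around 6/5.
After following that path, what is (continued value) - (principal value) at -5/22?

Continued minus principal equals (-(2/121)*sqrt(1309)) + ((4)*pi)*i.

The rational part is single-valued and drops out of the difference; each branch term changes only by its own monodromy.
(3/11)*sqrt(1 - κ/(9/8)): winding -1 is odd, the square root flips sign, contributing -2*(3/11)*sqrt(1 - (-5/22)/(9/8)) = -2*(3/11)*sqrt(119/99) = -(2/121)*sqrt(1309).
(-2)*log(1 - κ/(6/5)): each positive loop around 6/5 adds 2*pi*i to the log, so winding -1 contributes (-2)*(-1)*2*pi*i = (4)*pi*i.
Summing the contributions at κ = -5/22 gives (-(2/121)*sqrt(1309)) + ((4)*pi)*i.


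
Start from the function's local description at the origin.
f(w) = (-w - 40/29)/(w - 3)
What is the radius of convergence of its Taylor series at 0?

The radius of convergence is 3.

Denominator factor (w - 3): pole of order 1 at 3, modulus 3.
The radius of convergence is the smallest modulus among the singular points: 3.


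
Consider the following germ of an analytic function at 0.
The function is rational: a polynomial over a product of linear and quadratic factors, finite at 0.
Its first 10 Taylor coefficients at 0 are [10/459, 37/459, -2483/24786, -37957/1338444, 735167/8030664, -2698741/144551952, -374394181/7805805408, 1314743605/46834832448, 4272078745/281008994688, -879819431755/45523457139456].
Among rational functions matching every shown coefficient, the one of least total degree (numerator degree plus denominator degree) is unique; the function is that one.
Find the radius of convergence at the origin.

No rational of total degree below 8 reproduces all 10 coefficients; solving the [2/6] Pade equations on them gives f(β) = (-β**2/6 + 8*β/3 + 10/17)/(β**2 + 5*β/6 + 3)**3, whose expansion matches every shown term.
Denominator factor (β**2 + 5*β/6 + 3)^3: discriminant -407/36, complex-conjugate roots (-5/12) + ((1/12)*sqrt(407))*i and (-5/12) - ((1/12)*sqrt(407))*i; poles of order 3, moduli sqrt(3) and sqrt(3).
The radius of convergence is the smallest modulus among the singular points: sqrt(3).

The radius of convergence is sqrt(3).


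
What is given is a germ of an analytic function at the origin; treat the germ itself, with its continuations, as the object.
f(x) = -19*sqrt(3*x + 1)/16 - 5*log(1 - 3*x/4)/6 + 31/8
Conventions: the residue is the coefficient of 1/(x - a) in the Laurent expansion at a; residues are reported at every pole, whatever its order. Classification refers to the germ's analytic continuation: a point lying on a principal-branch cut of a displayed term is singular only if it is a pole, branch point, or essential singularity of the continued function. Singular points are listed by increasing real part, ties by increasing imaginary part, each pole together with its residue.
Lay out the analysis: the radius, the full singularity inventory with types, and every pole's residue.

Branch term (-19/16)*sqrt(1 - x/(-1/3)): its argument vanishes at x = -1/3, a square-root branch point, modulus 1/3.
Branch term (-5/6)*log(1 - x/(4/3)): its argument vanishes at x = 4/3, a logarithmic branch point, modulus 4/3.
The radius of convergence is the smallest modulus among the singular points: 1/3.
List the singular points by increasing real part (a conjugate pair: the negative imaginary part first).

Radius of convergence at 0: 1/3.
At -1/3: an algebraic (square-root) branch point.
At 4/3: a logarithmic branch point.


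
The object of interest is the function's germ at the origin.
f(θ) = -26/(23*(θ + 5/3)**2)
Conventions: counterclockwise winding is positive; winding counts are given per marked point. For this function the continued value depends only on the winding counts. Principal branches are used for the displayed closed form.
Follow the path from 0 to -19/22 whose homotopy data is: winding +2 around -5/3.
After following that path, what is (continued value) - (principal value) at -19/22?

The function is rational, hence single-valued: continuing it around any pole returns the same value, so the difference is 0.

Continued minus principal equals 0.


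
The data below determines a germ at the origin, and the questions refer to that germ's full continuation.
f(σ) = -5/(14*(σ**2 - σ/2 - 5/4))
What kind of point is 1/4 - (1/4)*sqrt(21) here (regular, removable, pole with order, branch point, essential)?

The denominator factor σ**2 - σ/2 - 5/4 vanishes at 1/4 - (1/4)*sqrt(21) and appears to the power 1; the numerator there equals -5/14, nonzero, and no other factor vanishes.
Hence a pole whose order is the multiplicity, 1.

The point is a pole of order 1.


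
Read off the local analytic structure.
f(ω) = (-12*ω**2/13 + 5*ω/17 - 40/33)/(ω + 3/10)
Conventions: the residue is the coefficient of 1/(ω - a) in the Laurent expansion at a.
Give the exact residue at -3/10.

The residue is -504469/364650.

At the order-1 pole -3/10 set g(ω) = (ω - (-3/10))*f(ω) = -12*ω**2/13 + 5*ω/17 - 40/33.
Simple pole: residue = g(a) at a = -3/10, which is -504469/364650.


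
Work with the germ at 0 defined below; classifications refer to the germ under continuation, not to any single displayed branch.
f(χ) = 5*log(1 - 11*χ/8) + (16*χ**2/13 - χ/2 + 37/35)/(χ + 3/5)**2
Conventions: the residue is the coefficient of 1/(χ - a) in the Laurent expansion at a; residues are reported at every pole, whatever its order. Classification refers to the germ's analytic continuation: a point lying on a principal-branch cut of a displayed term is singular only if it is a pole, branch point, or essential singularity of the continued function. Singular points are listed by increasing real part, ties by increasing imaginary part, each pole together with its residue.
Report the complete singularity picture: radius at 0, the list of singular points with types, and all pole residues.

Radius of convergence at 0: 3/5.
At -3/5: a pole of order 2; residue -257/130.
At 8/11: a logarithmic branch point.

Denominator factor (χ + 3/5)^2: pole of order 2 at -3/5, modulus 3/5.
Branch term (5)*log(1 - χ/(8/11)): its argument vanishes at χ = 8/11, a logarithmic branch point, modulus 8/11.
The radius of convergence is the smallest modulus among the singular points: 3/5.
The branch term is analytic at -3/5 and contributes nothing to the residue; only the rational part matters.
At the order-2 pole -3/5 set g(χ) = (χ - (-3/5))^2*(rational part) = 16*χ**2/13 - χ/2 + 37/35.
Order-2 pole: residue = g'(a); g'(-3/5) = -257/130, so the residue is -257/130.
List the singular points by increasing real part (a conjugate pair: the negative imaginary part first).


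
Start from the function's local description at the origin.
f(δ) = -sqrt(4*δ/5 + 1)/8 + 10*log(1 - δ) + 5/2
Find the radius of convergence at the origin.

Branch term (10)*log(1 - δ/(1)): its argument vanishes at δ = 1, a logarithmic branch point, modulus 1.
Branch term (-1/8)*sqrt(1 - δ/(-5/4)): its argument vanishes at δ = -5/4, a square-root branch point, modulus 5/4.
The radius of convergence is the smallest modulus among the singular points: 1.

The radius of convergence is 1.


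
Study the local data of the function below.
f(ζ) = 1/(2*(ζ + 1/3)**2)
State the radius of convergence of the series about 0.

Denominator factor (ζ + 1/3)^2: pole of order 2 at -1/3, modulus 1/3.
The radius of convergence is the smallest modulus among the singular points: 1/3.

The radius of convergence is 1/3.


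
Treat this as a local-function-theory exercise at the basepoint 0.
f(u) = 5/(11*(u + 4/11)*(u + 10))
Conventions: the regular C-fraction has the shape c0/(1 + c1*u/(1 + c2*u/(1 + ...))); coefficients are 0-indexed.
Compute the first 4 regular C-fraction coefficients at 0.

The regular C-fraction coefficients are [1/8, 57/20, -11/114, 11/114].

Taylor coefficients (expand at 0): a_0 = 1/8, a_1 = -57/160, a_2 = 3139/3200, a_3 = -172653/64000.
c0 = a_0 = 1/8. Peel one level at a time: if S = 1 + c*u/S' with S'(0) = 1, then c is the u-coefficient of S and S' = c*u/(S - 1).
S_1 = c0/f = 1 + (57/20)*u + (11/40)*u^2 + ...; c1 = 57/20.
S_2 = c1*u/(S_1 - 1) = 1 + (-11/114)*u + (121/12996)*u^2 + ...; c2 = -11/114.
S_3 = c2*u/(S_2 - 1) = 1 + (11/114)*u + ...; c3 = 11/114.


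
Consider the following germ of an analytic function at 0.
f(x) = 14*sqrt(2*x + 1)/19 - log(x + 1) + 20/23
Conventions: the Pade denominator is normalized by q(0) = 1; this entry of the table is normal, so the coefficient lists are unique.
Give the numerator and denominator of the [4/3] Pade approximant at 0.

The Pade approximant has numerator coefficients [702/437, 93351914/48255725, -186895313/96511450, -697031953/723835875, -1067557/16784600]; denominator coefficients [1, 302139/220850, -469653/441700, -1002151/1104250].

Taylor coefficients needed (expand at 0): a_0 = 702/437, a_1 = -5/19, a_2 = 5/38, a_3 = 2/57, a_4 = -4/19, a_5 = 169/380, a_6 = -365/456, a_7 = 1465/1064.
Write the denominator as Q(x) = 1 + q1*x + q2*x^2 + q3*x^3. Requiring Q*f - P = O(x^8) with deg P <= 4 kills the coefficients of x^5..x^7 in Q*f:
  x^5: a_5 + q1*a_4 + q2*a_3 + q3*a_2 = 0, i.e. 169/380 + (-4/19)*q1 + (2/57)*q2 + (5/38)*q3 = 0.
  x^6: a_6 + q1*a_5 + q2*a_4 + q3*a_3 = 0, i.e. -365/456 + (169/380)*q1 + (-4/19)*q2 + (2/57)*q3 = 0.
  x^7: a_7 + q1*a_6 + q2*a_5 + q3*a_4 = 0, i.e. 1465/1064 + (-365/456)*q1 + (169/380)*q2 + (-4/19)*q3 = 0.
Solving this linear system: q1 = 302139/220850, q2 = -469653/441700, q3 = -1002151/1104250.
The numerator is Q*f truncated at degree 4: P0 = a_0 = 702/437; P1 = a_1 + q1*a_0 = 93351914/48255725; P2 = a_2 + q1*a_1 + q2*a_0 = -186895313/96511450; P3 = a_3 + q1*a_2 + q2*a_1 + q3*a_0 = -697031953/723835875; P4 = a_4 + q1*a_3 + q2*a_2 + q3*a_1 = -1067557/16784600.


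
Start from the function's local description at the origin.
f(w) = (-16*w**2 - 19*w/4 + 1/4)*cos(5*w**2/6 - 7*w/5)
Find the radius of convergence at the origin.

The factor cos(5*w**2/6 - 7*w/5) is entire and contributes no finite singular point.
The polynomial part has no poles.
No finite singular points: the Taylor series at 0 converges everywhere.

The radius of convergence is infinite.


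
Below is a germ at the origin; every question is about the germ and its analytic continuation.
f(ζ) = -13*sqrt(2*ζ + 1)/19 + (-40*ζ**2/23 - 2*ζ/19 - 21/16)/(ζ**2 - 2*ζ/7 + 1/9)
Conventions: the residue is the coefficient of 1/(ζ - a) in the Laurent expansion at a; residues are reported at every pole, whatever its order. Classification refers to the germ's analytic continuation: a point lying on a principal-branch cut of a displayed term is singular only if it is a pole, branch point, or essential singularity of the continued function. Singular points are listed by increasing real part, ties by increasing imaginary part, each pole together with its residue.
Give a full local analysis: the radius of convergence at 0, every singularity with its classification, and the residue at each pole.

Denominator factor (ζ**2 - 2*ζ/7 + 1/9): discriminant -160/441, complex-conjugate roots (1/7) + ((2/21)*sqrt(10))*i and (1/7) - ((2/21)*sqrt(10))*i; poles of order 1, moduli 1/3 and 1/3.
Branch term (-13/19)*sqrt(1 - ζ/(-1/2)): its argument vanishes at ζ = -1/2, a square-root branch point, modulus 1/2.
The radius of convergence is the smallest modulus among the singular points: 1/3.
The branch term is analytic at (1/7) - ((2/21)*sqrt(10))*i and contributes nothing to the residue; only the rational part matters.
The factor ζ**2 - 2*ζ/7 + 1/9 splits as (ζ - a)(ζ - a') with a = (1/7) - ((2/21)*sqrt(10))*i, a' = (1/7) + ((2/21)*sqrt(10))*i. At the order-1 pole a set g(ζ) = (ζ - a)*(rational part) = [-40*ζ**2/23 - 2*ζ/19 - 21/16] / (ζ - a').
Simple pole: residue = g(a) at a = (1/7) - ((2/21)*sqrt(10))*i, which is (-921/3059) - ((743293/1174656)*sqrt(10))*i.
The branch term is analytic at (1/7) + ((2/21)*sqrt(10))*i and contributes nothing to the residue; only the rational part matters.
The factor ζ**2 - 2*ζ/7 + 1/9 splits as (ζ - a)(ζ - a') with a = (1/7) + ((2/21)*sqrt(10))*i, a' = (1/7) - ((2/21)*sqrt(10))*i. At the order-1 pole a set g(ζ) = (ζ - a)*(rational part) = [-40*ζ**2/23 - 2*ζ/19 - 21/16] / (ζ - a').
Simple pole: residue = g(a) at a = (1/7) + ((2/21)*sqrt(10))*i, which is (-921/3059) + ((743293/1174656)*sqrt(10))*i.
List the singular points by increasing real part (a conjugate pair: the negative imaginary part first).

Radius of convergence at 0: 1/3.
At -1/2: an algebraic (square-root) branch point.
At (1/7) - ((2/21)*sqrt(10))*i: a pole of order 1; residue (-921/3059) - ((743293/1174656)*sqrt(10))*i.
At (1/7) + ((2/21)*sqrt(10))*i: a pole of order 1; residue (-921/3059) + ((743293/1174656)*sqrt(10))*i.


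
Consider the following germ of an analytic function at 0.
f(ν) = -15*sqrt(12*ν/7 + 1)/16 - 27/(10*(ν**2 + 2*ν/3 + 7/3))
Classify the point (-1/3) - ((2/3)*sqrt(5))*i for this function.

The point is a pole of order 1.

The denominator factor ν**2 + 2*ν/3 + 7/3 vanishes at (-1/3) - ((2/3)*sqrt(5))*i and appears to the power 1; the numerator there equals -27/10, nonzero, and no other factor vanishes.
The branch terms are analytic at this point.
Hence a pole whose order is the multiplicity, 1.


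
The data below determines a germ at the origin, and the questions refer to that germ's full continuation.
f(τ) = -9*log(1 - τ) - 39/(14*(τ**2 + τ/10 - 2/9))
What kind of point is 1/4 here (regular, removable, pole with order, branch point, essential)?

The point is a regular point.

Denominator factors: τ**2 + τ/10 - 2/9 = -97/720 at τ = 1/4 — none vanishes.
Branch term log(1 - τ/(1)): argument at 1/4 is 3/4, nonzero, so 1/4 is not its branch point (a point on a principal cut is still regular for the continued germ).
So the germ continues analytically to 1/4.


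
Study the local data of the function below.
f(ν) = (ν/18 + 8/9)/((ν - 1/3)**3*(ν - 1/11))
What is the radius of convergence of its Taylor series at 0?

Denominator factor (ν - 1/11): pole of order 1 at 1/11, modulus 1/11.
Denominator factor (ν - 1/3)^3: pole of order 3 at 1/3, modulus 1/3.
The radius of convergence is the smallest modulus among the singular points: 1/11.

The radius of convergence is 1/11.


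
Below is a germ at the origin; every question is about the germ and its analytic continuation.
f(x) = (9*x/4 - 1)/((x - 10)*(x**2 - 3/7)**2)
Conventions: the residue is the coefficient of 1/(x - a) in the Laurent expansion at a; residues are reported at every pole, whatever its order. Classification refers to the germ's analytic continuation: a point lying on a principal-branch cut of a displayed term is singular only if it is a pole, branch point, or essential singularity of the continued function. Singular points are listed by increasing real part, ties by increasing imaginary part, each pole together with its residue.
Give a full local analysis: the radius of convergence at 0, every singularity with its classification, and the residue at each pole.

Radius of convergence at 0: (1/7)*sqrt(21).
At -(1/7)*sqrt(21): a pole of order 2; residue -2107/1943236 + (1487227/69956496)*sqrt(21).
At (1/7)*sqrt(21): a pole of order 2; residue -2107/1943236 - (1487227/69956496)*sqrt(21).
At 10: a pole of order 1; residue 2107/971618.


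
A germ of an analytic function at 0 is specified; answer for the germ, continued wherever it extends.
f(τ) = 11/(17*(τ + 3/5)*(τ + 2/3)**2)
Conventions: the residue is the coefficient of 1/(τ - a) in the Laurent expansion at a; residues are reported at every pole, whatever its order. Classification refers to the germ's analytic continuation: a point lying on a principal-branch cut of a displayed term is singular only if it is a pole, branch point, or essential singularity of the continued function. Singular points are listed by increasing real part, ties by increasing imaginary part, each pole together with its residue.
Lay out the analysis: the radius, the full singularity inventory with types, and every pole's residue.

Denominator factor (τ + 3/5): pole of order 1 at -3/5, modulus 3/5.
Denominator factor (τ + 2/3)^2: pole of order 2 at -2/3, modulus 2/3.
The radius of convergence is the smallest modulus among the singular points: 3/5.
At the order-2 pole -2/3 set g(τ) = (τ - (-2/3))^2*f(τ) = 11/(17*(τ + 3/5)).
Order-2 pole: residue = g'(a); g'(-2/3) = -2475/17, so the residue is -2475/17.
At the order-1 pole -3/5 set g(τ) = (τ - (-3/5))*f(τ) = 11/(17*(τ + 2/3)**2).
Simple pole: residue = g(a) at a = -3/5, which is 2475/17.
List the singular points by increasing real part (a conjugate pair: the negative imaginary part first).

Radius of convergence at 0: 3/5.
At -2/3: a pole of order 2; residue -2475/17.
At -3/5: a pole of order 1; residue 2475/17.


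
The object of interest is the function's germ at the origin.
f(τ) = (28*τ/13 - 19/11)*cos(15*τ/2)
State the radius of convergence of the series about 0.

The radius of convergence is infinite.

The factor cos(15*τ/2) is entire and contributes no finite singular point.
The polynomial part has no poles.
No finite singular points: the Taylor series at 0 converges everywhere.


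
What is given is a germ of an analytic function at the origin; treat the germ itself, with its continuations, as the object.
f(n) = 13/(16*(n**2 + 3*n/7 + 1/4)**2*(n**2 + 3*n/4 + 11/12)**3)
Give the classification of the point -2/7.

The point is a regular point.

Denominator factors: n**2 + 3*n/7 + 1/4 = 41/196 at n = -2/7; n**2 + 3*n/4 + 11/12 = 461/588 at n = -2/7 — none vanishes.
So the germ continues analytically to -2/7.


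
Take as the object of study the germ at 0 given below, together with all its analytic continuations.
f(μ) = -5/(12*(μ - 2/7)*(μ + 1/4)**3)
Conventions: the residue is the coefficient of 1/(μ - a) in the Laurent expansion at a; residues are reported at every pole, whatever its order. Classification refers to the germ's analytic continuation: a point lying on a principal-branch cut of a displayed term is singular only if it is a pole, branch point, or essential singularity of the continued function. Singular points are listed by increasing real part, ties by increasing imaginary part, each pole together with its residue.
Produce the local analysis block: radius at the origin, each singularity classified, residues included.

Denominator factor (μ + 1/4)^3: pole of order 3 at -1/4, modulus 1/4.
Denominator factor (μ - 2/7): pole of order 1 at 2/7, modulus 2/7.
The radius of convergence is the smallest modulus among the singular points: 1/4.
At the order-3 pole -1/4 set g(μ) = (μ - (-1/4))^3*f(μ) = -5/(12*(μ - 2/7)).
Order-3 pole: residue = g''(a)/2; g''(-1/4) = 10976/2025, so the residue is 5488/2025.
At the order-1 pole 2/7 set g(μ) = (μ - (2/7))*f(μ) = -5/(12*(μ + 1/4)**3).
Simple pole: residue = g(a) at a = 2/7, which is -5488/2025.
List the singular points by increasing real part (a conjugate pair: the negative imaginary part first).

Radius of convergence at 0: 1/4.
At -1/4: a pole of order 3; residue 5488/2025.
At 2/7: a pole of order 1; residue -5488/2025.


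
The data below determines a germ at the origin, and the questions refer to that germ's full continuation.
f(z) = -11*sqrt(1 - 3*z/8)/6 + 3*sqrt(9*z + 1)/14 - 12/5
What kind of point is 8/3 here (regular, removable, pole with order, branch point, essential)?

The term (-11/6)*sqrt(1 - z/(8/3)) has argument 1 - 8/3/(8/3) = 0 at 8/3: a square-root (algebraic, two-sheeted) branch point; the remaining terms are analytic or single-valued there.

The point is an algebraic (square-root) branch point.


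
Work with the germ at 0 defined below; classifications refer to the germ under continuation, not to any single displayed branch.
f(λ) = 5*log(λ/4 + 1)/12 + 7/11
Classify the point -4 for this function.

The point is a logarithmic branch point.

The term (5/12)*log(1 - λ/(-4)) has argument 1 - -4/(-4) = 0 at -4: a logarithmic (infinitely-sheeted) branch point; the remaining terms are analytic or single-valued there.


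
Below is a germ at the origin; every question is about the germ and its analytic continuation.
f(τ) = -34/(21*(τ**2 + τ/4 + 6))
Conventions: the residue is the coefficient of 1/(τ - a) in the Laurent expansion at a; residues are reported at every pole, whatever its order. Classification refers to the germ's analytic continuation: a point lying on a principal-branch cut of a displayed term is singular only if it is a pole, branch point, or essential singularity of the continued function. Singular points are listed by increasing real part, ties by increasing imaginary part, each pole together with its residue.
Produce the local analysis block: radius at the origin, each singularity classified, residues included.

Denominator factor (τ**2 + τ/4 + 6): discriminant -383/16, complex-conjugate roots (-1/8) + ((1/8)*sqrt(383))*i and (-1/8) - ((1/8)*sqrt(383))*i; poles of order 1, moduli sqrt(6) and sqrt(6).
The radius of convergence is the smallest modulus among the singular points: sqrt(6).
The factor τ**2 + τ/4 + 6 splits as (τ - a)(τ - a') with a = (-1/8) - ((1/8)*sqrt(383))*i, a' = (-1/8) + ((1/8)*sqrt(383))*i. At the order-1 pole a set g(τ) = (τ - a)*f(τ) = [-34/21] / (τ - a').
Simple pole: residue = g(a) at a = (-1/8) - ((1/8)*sqrt(383))*i, which is -((136/8043)*sqrt(383))*i.
The factor τ**2 + τ/4 + 6 splits as (τ - a)(τ - a') with a = (-1/8) + ((1/8)*sqrt(383))*i, a' = (-1/8) - ((1/8)*sqrt(383))*i. At the order-1 pole a set g(τ) = (τ - a)*f(τ) = [-34/21] / (τ - a').
Simple pole: residue = g(a) at a = (-1/8) + ((1/8)*sqrt(383))*i, which is ((136/8043)*sqrt(383))*i.
List the singular points by increasing real part (a conjugate pair: the negative imaginary part first).

Radius of convergence at 0: sqrt(6).
At (-1/8) - ((1/8)*sqrt(383))*i: a pole of order 1; residue -((136/8043)*sqrt(383))*i.
At (-1/8) + ((1/8)*sqrt(383))*i: a pole of order 1; residue ((136/8043)*sqrt(383))*i.


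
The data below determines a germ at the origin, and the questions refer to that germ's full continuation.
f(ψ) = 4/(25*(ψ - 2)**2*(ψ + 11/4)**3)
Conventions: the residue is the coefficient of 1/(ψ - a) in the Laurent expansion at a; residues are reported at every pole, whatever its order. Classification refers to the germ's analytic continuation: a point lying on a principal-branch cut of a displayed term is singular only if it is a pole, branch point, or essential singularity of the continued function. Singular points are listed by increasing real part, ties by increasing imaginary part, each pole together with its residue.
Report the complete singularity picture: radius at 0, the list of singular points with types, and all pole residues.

Radius of convergence at 0: 2.
At -11/4: a pole of order 3; residue 3072/3258025.
At 2: a pole of order 2; residue -3072/3258025.

Denominator factor (ψ + 11/4)^3: pole of order 3 at -11/4, modulus 11/4.
Denominator factor (ψ - 2)^2: pole of order 2 at 2, modulus 2.
The radius of convergence is the smallest modulus among the singular points: 2.
At the order-3 pole -11/4 set g(ψ) = (ψ - (-11/4))^3*f(ψ) = 4/(25*(ψ - 2)**2).
Order-3 pole: residue = g''(a)/2; g''(-11/4) = 6144/3258025, so the residue is 3072/3258025.
At the order-2 pole 2 set g(ψ) = (ψ - (2))^2*f(ψ) = 4/(25*(ψ + 11/4)**3).
Order-2 pole: residue = g'(a); g'(2) = -3072/3258025, so the residue is -3072/3258025.
List the singular points by increasing real part (a conjugate pair: the negative imaginary part first).


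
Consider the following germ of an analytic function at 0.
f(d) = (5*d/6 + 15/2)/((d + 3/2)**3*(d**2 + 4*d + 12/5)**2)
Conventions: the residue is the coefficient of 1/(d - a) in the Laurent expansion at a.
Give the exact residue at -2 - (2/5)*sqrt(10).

The residue is -1010000/177147 + (9571625/5668704)*sqrt(10).


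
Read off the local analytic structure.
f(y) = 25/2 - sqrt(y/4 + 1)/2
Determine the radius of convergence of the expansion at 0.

The radius of convergence is 4.

Branch term (-1/2)*sqrt(1 - y/(-4)): its argument vanishes at y = -4, a square-root branch point, modulus 4.
The radius of convergence is the smallest modulus among the singular points: 4.


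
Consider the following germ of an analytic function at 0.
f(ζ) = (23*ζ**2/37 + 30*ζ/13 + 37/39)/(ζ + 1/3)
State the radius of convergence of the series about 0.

Denominator factor (ζ + 1/3): pole of order 1 at -1/3, modulus 1/3.
The radius of convergence is the smallest modulus among the singular points: 1/3.

The radius of convergence is 1/3.


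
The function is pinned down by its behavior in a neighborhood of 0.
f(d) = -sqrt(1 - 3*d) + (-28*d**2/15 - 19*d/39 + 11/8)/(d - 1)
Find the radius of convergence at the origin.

Denominator factor (d - 1): pole of order 1 at 1, modulus 1.
Branch term (-1)*sqrt(1 - d/(1/3)): its argument vanishes at d = 1/3, a square-root branch point, modulus 1/3.
The radius of convergence is the smallest modulus among the singular points: 1/3.

The radius of convergence is 1/3.


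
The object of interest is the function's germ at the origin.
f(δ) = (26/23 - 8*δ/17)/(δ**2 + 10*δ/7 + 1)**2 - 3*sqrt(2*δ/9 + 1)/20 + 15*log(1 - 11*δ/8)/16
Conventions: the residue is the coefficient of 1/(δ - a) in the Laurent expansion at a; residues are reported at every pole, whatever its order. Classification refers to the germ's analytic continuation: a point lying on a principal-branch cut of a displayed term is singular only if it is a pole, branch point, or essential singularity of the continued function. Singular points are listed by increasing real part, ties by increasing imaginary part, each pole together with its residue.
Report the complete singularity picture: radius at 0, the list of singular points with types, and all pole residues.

Denominator factor (δ**2 + 10*δ/7 + 1)^2: discriminant -96/49, complex-conjugate roots (-5/7) + ((2/7)*sqrt(6))*i and (-5/7) - ((2/7)*sqrt(6))*i; poles of order 2, moduli 1 and 1.
Branch term (15/16)*log(1 - δ/(8/11)): its argument vanishes at δ = 8/11, a logarithmic branch point, modulus 8/11.
Branch term (-3/20)*sqrt(1 - δ/(-9/2)): its argument vanishes at δ = -9/2, a square-root branch point, modulus 9/2.
The radius of convergence is the smallest modulus among the singular points: 8/11.
The branch terms are analytic at (-5/7) - ((2/7)*sqrt(6))*i and contribute nothing to the residue; only the rational part matters.
The factor δ**2 + 10*δ/7 + 1 splits as (δ - a)(δ - a') with a = (-5/7) - ((2/7)*sqrt(6))*i, a' = (-5/7) + ((2/7)*sqrt(6))*i. At the order-2 pole a set g(δ) = (δ - a)^2*(rational part) = [26/23 - 8*δ/17] / (δ - a')^2.
Order-2 pole: residue = g'(a); g'((-5/7) - ((2/7)*sqrt(6))*i) = ((10927/25024)*sqrt(6))*i, so the residue is ((10927/25024)*sqrt(6))*i.
The branch terms are analytic at (-5/7) + ((2/7)*sqrt(6))*i and contribute nothing to the residue; only the rational part matters.
The factor δ**2 + 10*δ/7 + 1 splits as (δ - a)(δ - a') with a = (-5/7) + ((2/7)*sqrt(6))*i, a' = (-5/7) - ((2/7)*sqrt(6))*i. At the order-2 pole a set g(δ) = (δ - a)^2*(rational part) = [26/23 - 8*δ/17] / (δ - a')^2.
Order-2 pole: residue = g'(a); g'((-5/7) + ((2/7)*sqrt(6))*i) = -((10927/25024)*sqrt(6))*i, so the residue is -((10927/25024)*sqrt(6))*i.
List the singular points by increasing real part (a conjugate pair: the negative imaginary part first).

Radius of convergence at 0: 8/11.
At -9/2: an algebraic (square-root) branch point.
At (-5/7) - ((2/7)*sqrt(6))*i: a pole of order 2; residue ((10927/25024)*sqrt(6))*i.
At (-5/7) + ((2/7)*sqrt(6))*i: a pole of order 2; residue -((10927/25024)*sqrt(6))*i.
At 8/11: a logarithmic branch point.


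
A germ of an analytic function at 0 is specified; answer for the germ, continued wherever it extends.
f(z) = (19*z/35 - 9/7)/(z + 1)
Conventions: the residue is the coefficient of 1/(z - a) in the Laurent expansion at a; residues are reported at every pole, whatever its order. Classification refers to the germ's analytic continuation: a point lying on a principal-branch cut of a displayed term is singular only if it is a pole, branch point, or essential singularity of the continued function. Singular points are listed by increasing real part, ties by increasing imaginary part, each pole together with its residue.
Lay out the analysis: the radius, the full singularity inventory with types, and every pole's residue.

Denominator factor (z + 1): pole of order 1 at -1, modulus 1.
The radius of convergence is the smallest modulus among the singular points: 1.
At the order-1 pole -1 set g(z) = (z - (-1))*f(z) = 19*z/35 - 9/7.
Simple pole: residue = g(a) at a = -1, which is -64/35.

Radius of convergence at 0: 1.
At -1: a pole of order 1; residue -64/35.


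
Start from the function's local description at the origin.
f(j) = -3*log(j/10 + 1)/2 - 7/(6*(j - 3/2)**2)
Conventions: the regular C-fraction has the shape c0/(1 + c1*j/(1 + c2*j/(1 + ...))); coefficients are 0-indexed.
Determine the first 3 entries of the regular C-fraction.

Taylor coefficients (expand at 0): a_0 = -14/27, a_1 = -1363/1620, a_2 = -22157/32400.
c0 = a_0 = -14/27. Peel one level at a time: if S = 1 + c*j/S' with S'(0) = 1, then c is the j-coefficient of S and S' = c*j/(S - 1).
S_1 = c0/f = 1 + (-1363/840)*j + (37087/28224)*j^2 + ...; c1 = -1363/840.
S_2 = c1*j/(S_1 - 1) = 1 + (185435/228984)*j + ...; c2 = 185435/228984.

The regular C-fraction coefficients are [-14/27, -1363/840, 185435/228984].
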